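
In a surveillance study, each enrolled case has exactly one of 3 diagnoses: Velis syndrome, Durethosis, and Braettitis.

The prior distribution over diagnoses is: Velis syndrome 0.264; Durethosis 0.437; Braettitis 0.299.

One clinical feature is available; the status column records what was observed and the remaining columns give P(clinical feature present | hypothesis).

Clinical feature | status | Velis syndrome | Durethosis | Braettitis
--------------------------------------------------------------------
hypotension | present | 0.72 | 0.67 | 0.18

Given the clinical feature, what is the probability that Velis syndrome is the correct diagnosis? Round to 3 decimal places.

By Bayes' rule, the unnormalized weight for each hypothesis is prior × likelihood:
  Velis syndrome: 0.264 × 0.72 = 0.19008
  Durethosis: 0.437 × 0.67 = 0.29279
  Braettitis: 0.299 × 0.18 = 0.05382
Normalizing constant Z = 0.19008 + 0.29279 + 0.05382 = 0.53669.
P(Velis syndrome | evidence) = 0.19008 / 0.53669 ≈ 0.354.

0.354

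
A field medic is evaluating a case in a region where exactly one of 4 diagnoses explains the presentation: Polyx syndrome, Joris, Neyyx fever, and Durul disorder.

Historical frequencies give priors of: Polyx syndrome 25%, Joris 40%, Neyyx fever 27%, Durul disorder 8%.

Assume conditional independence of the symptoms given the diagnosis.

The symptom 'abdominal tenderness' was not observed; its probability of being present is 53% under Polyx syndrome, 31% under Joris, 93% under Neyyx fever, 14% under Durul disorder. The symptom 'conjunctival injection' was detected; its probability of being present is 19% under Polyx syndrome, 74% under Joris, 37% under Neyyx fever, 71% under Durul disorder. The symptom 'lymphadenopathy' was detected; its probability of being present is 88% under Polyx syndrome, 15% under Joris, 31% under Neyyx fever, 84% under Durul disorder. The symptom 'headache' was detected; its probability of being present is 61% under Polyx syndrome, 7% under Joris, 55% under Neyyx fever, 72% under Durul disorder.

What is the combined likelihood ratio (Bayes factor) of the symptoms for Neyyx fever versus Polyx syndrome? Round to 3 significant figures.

0.0921

Joint likelihood of the symptom pattern under each hypothesis (using 1 − P(present | H) for each absent symptom):
  Neyyx fever: (1 − 0.93) × 0.37 × 0.31 × 0.55 = 0.0044159
  Polyx syndrome: (1 − 0.53) × 0.19 × 0.88 × 0.61 = 0.047936
Bayes factor = 0.0044159 / 0.047936 ≈ 0.0921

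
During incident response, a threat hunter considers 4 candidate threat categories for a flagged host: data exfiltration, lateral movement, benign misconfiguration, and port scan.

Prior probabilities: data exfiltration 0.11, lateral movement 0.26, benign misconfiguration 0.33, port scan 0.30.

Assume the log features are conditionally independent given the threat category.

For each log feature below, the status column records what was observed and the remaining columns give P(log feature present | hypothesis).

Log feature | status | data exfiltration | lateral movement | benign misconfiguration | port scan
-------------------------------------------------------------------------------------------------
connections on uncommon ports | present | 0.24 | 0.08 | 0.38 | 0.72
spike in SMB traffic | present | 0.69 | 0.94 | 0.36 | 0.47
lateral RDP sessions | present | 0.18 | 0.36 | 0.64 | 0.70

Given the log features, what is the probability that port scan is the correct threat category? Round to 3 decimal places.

0.644

For each hypothesis, the unnormalized posterior weight is prior × product of the log feature likelihoods:
  data exfiltration: 0.11 × 0.24 × 0.69 × 0.18 = 0.0032789
  lateral movement: 0.26 × 0.08 × 0.94 × 0.36 = 0.0070387
  benign misconfiguration: 0.33 × 0.38 × 0.36 × 0.64 = 0.028892
  port scan: 0.30 × 0.72 × 0.47 × 0.70 = 0.071064
Marginal likelihood of the evidence = 0.11027.
P(port scan | evidence) = 0.071064 / 0.11027 ≈ 0.644.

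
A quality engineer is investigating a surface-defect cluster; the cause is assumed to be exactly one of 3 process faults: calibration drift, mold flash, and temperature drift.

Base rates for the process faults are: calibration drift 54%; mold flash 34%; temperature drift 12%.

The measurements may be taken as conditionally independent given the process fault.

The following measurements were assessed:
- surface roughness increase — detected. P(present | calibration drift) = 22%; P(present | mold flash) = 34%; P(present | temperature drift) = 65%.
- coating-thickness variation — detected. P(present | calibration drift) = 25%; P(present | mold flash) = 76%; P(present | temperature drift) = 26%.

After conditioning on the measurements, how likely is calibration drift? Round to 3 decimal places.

Multiply each prior by the joint likelihood of the measurement pattern:
  calibration drift: 0.54 × 0.22 × 0.25 = 0.0297
  mold flash: 0.34 × 0.34 × 0.76 = 0.087856
  temperature drift: 0.12 × 0.65 × 0.26 = 0.02028
The unnormalized weights sum to 0.13784.
P(calibration drift | evidence) = 0.0297 / 0.13784 ≈ 0.215.

0.215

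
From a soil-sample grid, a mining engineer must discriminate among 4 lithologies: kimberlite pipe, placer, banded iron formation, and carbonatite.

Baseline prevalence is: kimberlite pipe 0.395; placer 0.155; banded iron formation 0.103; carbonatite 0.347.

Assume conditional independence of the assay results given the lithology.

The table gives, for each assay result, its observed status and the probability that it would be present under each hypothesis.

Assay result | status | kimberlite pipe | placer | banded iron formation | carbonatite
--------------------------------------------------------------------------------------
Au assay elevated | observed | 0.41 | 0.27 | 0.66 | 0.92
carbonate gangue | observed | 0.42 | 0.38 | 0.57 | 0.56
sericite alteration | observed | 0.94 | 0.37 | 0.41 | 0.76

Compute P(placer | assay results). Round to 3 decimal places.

By Bayes' rule with conditional independence, the unnormalized weight for each hypothesis is prior × ∏ likelihoods:
  kimberlite pipe: 0.395 × 0.41 × 0.42 × 0.94 = 0.063938
  placer: 0.155 × 0.27 × 0.38 × 0.37 = 0.0058841
  banded iron formation: 0.103 × 0.66 × 0.57 × 0.41 = 0.015887
  carbonatite: 0.347 × 0.92 × 0.56 × 0.76 = 0.13587
The unnormalized weights sum to 0.22158.
P(placer | evidence) = 0.0058841 / 0.22158 ≈ 0.027.

0.027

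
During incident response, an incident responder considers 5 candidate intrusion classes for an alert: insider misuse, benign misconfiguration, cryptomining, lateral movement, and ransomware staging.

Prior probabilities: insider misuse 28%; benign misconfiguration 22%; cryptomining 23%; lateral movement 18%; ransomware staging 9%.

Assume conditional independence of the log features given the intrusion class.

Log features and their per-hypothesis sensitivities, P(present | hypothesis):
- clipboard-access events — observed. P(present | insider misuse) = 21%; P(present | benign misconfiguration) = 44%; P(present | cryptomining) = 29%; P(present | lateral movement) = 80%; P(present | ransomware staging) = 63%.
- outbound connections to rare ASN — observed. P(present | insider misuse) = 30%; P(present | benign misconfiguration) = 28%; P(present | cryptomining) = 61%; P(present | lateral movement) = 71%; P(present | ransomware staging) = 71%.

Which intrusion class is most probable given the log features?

For each hypothesis, the unnormalized posterior weight is prior × product of the log feature likelihoods:
  insider misuse: 0.28 × 0.21 × 0.30 = 0.01764
  benign misconfiguration: 0.22 × 0.44 × 0.28 = 0.027104
  cryptomining: 0.23 × 0.29 × 0.61 = 0.040687
  lateral movement: 0.18 × 0.80 × 0.71 = 0.10224
  ransomware staging: 0.09 × 0.63 × 0.71 = 0.040257
Normalizing constant Z = 0.01764 + 0.027104 + 0.040687 + 0.10224 + 0.040257 = 0.22793.
P(insider misuse | evidence) ≈ 0.01764 / 0.22793 ≈ 0.077
P(benign misconfiguration | evidence) ≈ 0.027104 / 0.22793 ≈ 0.119
P(cryptomining | evidence) ≈ 0.040687 / 0.22793 ≈ 0.179
P(lateral movement | evidence) ≈ 0.10224 / 0.22793 ≈ 0.449
P(ransomware staging | evidence) ≈ 0.040257 / 0.22793 ≈ 0.177
The largest is 0.449, so lateral movement is most probable.

lateral movement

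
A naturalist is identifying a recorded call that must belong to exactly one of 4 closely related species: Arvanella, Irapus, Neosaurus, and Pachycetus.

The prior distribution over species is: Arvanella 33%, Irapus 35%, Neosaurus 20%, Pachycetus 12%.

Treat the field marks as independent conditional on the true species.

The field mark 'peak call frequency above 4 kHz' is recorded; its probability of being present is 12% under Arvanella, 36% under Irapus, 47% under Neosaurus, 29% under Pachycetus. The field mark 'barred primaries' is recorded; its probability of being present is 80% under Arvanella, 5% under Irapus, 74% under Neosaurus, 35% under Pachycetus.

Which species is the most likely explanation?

Multiply each prior by the joint likelihood of the field mark pattern:
  Arvanella: 0.33 × 0.12 × 0.80 = 0.03168
  Irapus: 0.35 × 0.36 × 0.05 = 0.0063
  Neosaurus: 0.20 × 0.47 × 0.74 = 0.06956
  Pachycetus: 0.12 × 0.29 × 0.35 = 0.01218
Normalizing constant Z = 0.03168 + 0.0063 + 0.06956 + 0.01218 = 0.11972.
P(Arvanella | evidence) ≈ 0.03168 / 0.11972 ≈ 0.265
P(Irapus | evidence) ≈ 0.0063 / 0.11972 ≈ 0.053
P(Neosaurus | evidence) ≈ 0.06956 / 0.11972 ≈ 0.581
P(Pachycetus | evidence) ≈ 0.01218 / 0.11972 ≈ 0.102
The largest is 0.581, so Neosaurus is most probable.

Neosaurus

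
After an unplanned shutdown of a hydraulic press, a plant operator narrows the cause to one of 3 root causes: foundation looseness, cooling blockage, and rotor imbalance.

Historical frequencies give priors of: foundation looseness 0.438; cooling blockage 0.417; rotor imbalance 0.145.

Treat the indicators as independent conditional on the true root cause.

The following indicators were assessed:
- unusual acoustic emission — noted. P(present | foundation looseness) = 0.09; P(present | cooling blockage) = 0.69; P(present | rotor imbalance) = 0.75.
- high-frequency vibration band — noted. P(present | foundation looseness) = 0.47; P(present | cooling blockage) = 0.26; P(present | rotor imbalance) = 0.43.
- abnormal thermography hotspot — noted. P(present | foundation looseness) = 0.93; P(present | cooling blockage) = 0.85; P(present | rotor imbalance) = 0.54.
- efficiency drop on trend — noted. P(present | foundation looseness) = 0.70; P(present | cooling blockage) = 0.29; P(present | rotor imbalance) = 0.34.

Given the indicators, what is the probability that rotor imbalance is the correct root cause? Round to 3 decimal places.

By Bayes' rule with conditional independence, the unnormalized weight for each hypothesis is prior × ∏ likelihoods:
  foundation looseness: 0.438 × 0.09 × 0.47 × 0.93 × 0.70 = 0.012061
  cooling blockage: 0.417 × 0.69 × 0.26 × 0.85 × 0.29 = 0.018441
  rotor imbalance: 0.145 × 0.75 × 0.43 × 0.54 × 0.34 = 0.0085856
Marginal likelihood of the evidence = 0.039088.
P(rotor imbalance | evidence) = 0.0085856 / 0.039088 ≈ 0.220.

0.220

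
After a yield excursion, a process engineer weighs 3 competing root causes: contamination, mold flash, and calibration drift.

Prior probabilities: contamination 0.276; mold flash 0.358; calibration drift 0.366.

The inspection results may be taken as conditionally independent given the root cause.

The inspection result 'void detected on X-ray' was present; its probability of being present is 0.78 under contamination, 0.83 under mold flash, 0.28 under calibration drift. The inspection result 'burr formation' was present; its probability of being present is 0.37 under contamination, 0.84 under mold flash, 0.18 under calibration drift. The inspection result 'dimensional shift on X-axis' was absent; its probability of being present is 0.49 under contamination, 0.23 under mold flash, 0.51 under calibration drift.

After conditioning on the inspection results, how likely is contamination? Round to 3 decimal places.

Multiply each prior by the joint likelihood of the inspection result pattern (using 1 − P(present | H) for each absent inspection result):
  contamination: 0.276 × 0.78 × 0.37 × (1 − 0.49) = 0.040623
  mold flash: 0.358 × 0.83 × 0.84 × (1 − 0.23) = 0.19219
  calibration drift: 0.366 × 0.28 × 0.18 × (1 − 0.51) = 0.0090387
Normalizing constant Z = 0.040623 + 0.19219 + 0.0090387 = 0.24185.
P(contamination | evidence) = 0.040623 / 0.24185 ≈ 0.168.

0.168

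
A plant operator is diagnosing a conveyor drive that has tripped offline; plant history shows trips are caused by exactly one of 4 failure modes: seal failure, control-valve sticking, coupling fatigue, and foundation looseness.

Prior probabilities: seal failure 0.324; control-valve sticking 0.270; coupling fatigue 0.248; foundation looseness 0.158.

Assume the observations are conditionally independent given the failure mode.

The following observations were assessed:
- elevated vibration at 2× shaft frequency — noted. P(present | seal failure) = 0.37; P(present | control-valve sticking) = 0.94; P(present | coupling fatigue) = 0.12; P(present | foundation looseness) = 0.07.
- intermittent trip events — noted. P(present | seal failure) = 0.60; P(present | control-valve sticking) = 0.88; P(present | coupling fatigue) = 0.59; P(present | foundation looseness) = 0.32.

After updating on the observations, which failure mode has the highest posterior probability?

Multiply each prior by the joint likelihood of the evidence pattern:
  seal failure: 0.324 × 0.37 × 0.60 = 0.071928
  control-valve sticking: 0.270 × 0.94 × 0.88 = 0.22334
  coupling fatigue: 0.248 × 0.12 × 0.59 = 0.017558
  foundation looseness: 0.158 × 0.07 × 0.32 = 0.0035392
Normalizing constant Z = 0.071928 + 0.22334 + 0.017558 + 0.0035392 = 0.31637.
P(seal failure | evidence) ≈ 0.071928 / 0.31637 ≈ 0.227
P(control-valve sticking | evidence) ≈ 0.22334 / 0.31637 ≈ 0.706
P(coupling fatigue | evidence) ≈ 0.017558 / 0.31637 ≈ 0.055
P(foundation looseness | evidence) ≈ 0.0035392 / 0.31637 ≈ 0.011
The largest is 0.706, so control-valve sticking is most probable.

control-valve sticking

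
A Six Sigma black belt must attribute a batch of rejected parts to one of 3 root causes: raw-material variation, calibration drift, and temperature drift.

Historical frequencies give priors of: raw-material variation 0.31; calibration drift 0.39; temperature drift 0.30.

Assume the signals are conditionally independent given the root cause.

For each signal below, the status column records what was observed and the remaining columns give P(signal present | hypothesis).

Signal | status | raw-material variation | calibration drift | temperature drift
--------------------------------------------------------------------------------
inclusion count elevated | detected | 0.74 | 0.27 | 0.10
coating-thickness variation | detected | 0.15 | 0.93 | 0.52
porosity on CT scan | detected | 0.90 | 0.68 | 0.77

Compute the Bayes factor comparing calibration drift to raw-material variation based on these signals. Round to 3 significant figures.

Take the product of per-signal likelihoods under each hypothesis, then divide.
  calibration drift: 0.27 × 0.93 × 0.68 = 0.17075
  raw-material variation: 0.74 × 0.15 × 0.90 = 0.0999
Bayes factor = 0.17075 / 0.0999 ≈ 1.71

1.71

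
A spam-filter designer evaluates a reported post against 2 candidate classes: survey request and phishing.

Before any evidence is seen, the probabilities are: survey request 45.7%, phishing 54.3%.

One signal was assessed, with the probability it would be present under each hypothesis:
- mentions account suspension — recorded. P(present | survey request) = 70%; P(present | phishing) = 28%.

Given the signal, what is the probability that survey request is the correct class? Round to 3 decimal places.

Multiply each prior by the likelihood of the signal:
  survey request: 0.457 × 0.70 = 0.3199
  phishing: 0.543 × 0.28 = 0.15204
Normalizing constant Z = 0.3199 + 0.15204 = 0.47194.
P(survey request | evidence) = 0.3199 / 0.47194 ≈ 0.678.

0.678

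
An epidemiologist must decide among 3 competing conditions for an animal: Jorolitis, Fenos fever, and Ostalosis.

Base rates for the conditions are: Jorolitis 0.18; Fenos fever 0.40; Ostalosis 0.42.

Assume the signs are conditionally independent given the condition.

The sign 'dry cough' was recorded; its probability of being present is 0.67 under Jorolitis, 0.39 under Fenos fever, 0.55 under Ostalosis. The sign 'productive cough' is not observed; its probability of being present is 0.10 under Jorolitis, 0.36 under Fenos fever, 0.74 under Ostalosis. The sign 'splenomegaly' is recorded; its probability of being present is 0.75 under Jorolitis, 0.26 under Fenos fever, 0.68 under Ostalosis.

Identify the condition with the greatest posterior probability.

By Bayes' rule with conditional independence, the unnormalized weight for each hypothesis is prior × ∏ likelihoods (using 1 − P(present | H) for each absent sign):
  Jorolitis: 0.18 × 0.67 × (1 − 0.10) × 0.75 = 0.081405
  Fenos fever: 0.40 × 0.39 × (1 − 0.36) × 0.26 = 0.025958
  Ostalosis: 0.42 × 0.55 × (1 − 0.74) × 0.68 = 0.040841
Marginal likelihood of the evidence = 0.1482.
P(Jorolitis | evidence) ≈ 0.081405 / 0.1482 ≈ 0.549
P(Fenos fever | evidence) ≈ 0.025958 / 0.1482 ≈ 0.175
P(Ostalosis | evidence) ≈ 0.040841 / 0.1482 ≈ 0.276
The largest is 0.549, so Jorolitis is most probable.

Jorolitis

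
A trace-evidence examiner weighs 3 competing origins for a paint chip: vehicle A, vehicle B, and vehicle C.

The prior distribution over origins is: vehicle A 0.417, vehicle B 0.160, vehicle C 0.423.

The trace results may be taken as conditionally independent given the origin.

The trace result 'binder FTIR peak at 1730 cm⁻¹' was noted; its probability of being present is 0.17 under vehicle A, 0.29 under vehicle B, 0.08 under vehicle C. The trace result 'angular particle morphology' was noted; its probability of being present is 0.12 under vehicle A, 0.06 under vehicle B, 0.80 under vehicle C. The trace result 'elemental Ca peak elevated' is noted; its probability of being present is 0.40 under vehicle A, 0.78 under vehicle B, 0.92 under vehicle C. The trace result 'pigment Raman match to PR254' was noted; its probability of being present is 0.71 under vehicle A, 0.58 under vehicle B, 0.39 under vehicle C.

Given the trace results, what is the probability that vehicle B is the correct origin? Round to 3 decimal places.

For each hypothesis, the unnormalized posterior weight is prior × product of the trace result likelihoods:
  vehicle A: 0.417 × 0.17 × 0.12 × 0.40 × 0.71 = 0.0024159
  vehicle B: 0.160 × 0.29 × 0.06 × 0.78 × 0.58 = 0.0012595
  vehicle C: 0.423 × 0.08 × 0.80 × 0.92 × 0.39 = 0.0097134
Marginal likelihood of the evidence = 0.013389.
P(vehicle B | evidence) = 0.0012595 / 0.013389 ≈ 0.094.

0.094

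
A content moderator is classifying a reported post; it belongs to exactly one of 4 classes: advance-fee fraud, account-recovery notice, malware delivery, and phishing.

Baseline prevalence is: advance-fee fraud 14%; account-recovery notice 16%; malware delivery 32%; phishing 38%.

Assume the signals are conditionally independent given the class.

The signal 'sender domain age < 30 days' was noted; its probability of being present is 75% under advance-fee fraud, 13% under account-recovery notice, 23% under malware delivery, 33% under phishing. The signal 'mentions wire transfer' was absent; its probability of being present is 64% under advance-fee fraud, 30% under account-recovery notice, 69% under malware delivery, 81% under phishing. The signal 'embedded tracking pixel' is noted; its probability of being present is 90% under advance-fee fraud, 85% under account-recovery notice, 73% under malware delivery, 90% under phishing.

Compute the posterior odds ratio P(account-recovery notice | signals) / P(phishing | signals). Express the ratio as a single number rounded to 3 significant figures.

0.577

Posterior odds equal prior odds times the likelihood ratio; only the two competing hypotheses matter (using 1 − P(present | H) for each absent signal).
  account-recovery notice: 0.16 × 0.13 × (1 − 0.30) × 0.85 = 0.012376
  phishing: 0.38 × 0.33 × (1 − 0.81) × 0.90 = 0.021443
Posterior odds = 0.012376 / 0.021443 ≈ 0.577.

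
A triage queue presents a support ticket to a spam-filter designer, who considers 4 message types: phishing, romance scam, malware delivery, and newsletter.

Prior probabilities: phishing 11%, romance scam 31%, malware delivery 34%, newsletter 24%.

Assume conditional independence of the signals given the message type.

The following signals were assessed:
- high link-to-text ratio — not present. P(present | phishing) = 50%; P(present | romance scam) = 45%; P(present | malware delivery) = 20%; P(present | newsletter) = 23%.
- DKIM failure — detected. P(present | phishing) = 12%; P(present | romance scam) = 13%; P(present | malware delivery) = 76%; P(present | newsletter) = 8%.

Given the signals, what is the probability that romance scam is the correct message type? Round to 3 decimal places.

0.089

By Bayes' rule with conditional independence, the unnormalized weight for each hypothesis is prior × ∏ likelihoods (using 1 − P(present | H) for each absent signal):
  phishing: 0.11 × (1 − 0.50) × 0.12 = 0.0066
  romance scam: 0.31 × (1 − 0.45) × 0.13 = 0.022165
  malware delivery: 0.34 × (1 − 0.20) × 0.76 = 0.20672
  newsletter: 0.24 × (1 − 0.23) × 0.08 = 0.014784
Marginal likelihood of the evidence = 0.25027.
P(romance scam | evidence) = 0.022165 / 0.25027 ≈ 0.089.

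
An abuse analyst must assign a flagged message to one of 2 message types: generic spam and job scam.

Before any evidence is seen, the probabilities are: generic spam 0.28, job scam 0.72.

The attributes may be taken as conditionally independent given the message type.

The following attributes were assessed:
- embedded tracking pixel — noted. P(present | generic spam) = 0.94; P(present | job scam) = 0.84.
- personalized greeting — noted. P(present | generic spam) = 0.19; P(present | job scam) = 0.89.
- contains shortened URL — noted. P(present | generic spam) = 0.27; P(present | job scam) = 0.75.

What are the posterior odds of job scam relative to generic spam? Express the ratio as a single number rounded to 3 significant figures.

Unnormalized posterior weight (prior times the attribute likelihoods) for each of the two hypotheses:
  job scam: 0.72 × 0.84 × 0.89 × 0.75 = 0.4037
  generic spam: 0.28 × 0.94 × 0.19 × 0.27 = 0.013502
Odds(job scam : generic spam) = 0.4037 / 0.013502 ≈ 29.9.

29.9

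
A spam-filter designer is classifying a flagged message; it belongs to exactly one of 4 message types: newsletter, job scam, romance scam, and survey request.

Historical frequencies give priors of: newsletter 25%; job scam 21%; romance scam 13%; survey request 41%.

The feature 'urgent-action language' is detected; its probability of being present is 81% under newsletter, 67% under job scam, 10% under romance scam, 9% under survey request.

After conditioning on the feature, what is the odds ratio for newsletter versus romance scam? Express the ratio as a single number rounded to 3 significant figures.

15.6

Posterior odds equal prior odds times the likelihood ratio; only the two competing hypotheses matter.
  newsletter: 0.25 × 0.81 = 0.2025
  romance scam: 0.13 × 0.10 = 0.013
Posterior odds = 0.2025 / 0.013 ≈ 15.6.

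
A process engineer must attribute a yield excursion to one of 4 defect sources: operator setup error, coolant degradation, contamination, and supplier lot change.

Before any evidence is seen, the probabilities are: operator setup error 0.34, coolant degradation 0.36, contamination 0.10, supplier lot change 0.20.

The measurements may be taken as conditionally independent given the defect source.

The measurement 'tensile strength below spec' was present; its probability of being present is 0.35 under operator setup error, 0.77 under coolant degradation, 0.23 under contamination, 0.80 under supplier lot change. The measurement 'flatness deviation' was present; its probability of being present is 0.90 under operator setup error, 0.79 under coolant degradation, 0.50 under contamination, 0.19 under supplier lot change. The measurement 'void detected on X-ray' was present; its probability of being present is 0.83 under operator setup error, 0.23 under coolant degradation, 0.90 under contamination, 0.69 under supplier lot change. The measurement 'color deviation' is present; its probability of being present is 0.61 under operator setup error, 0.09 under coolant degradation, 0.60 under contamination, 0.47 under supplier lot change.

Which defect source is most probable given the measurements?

For each hypothesis, the unnormalized posterior weight is prior × product of the measurement likelihoods:
  operator setup error: 0.34 × 0.35 × 0.90 × 0.83 × 0.61 = 0.054225
  coolant degradation: 0.36 × 0.77 × 0.79 × 0.23 × 0.09 = 0.0045331
  contamination: 0.10 × 0.23 × 0.50 × 0.90 × 0.60 = 0.00621
  supplier lot change: 0.20 × 0.80 × 0.19 × 0.69 × 0.47 = 0.0098587
Marginal likelihood of the evidence = 0.074827.
P(operator setup error | evidence) ≈ 0.054225 / 0.074827 ≈ 0.725
P(coolant degradation | evidence) ≈ 0.0045331 / 0.074827 ≈ 0.061
P(contamination | evidence) ≈ 0.00621 / 0.074827 ≈ 0.083
P(supplier lot change | evidence) ≈ 0.0098587 / 0.074827 ≈ 0.132
The largest is 0.725, so operator setup error is most probable.

operator setup error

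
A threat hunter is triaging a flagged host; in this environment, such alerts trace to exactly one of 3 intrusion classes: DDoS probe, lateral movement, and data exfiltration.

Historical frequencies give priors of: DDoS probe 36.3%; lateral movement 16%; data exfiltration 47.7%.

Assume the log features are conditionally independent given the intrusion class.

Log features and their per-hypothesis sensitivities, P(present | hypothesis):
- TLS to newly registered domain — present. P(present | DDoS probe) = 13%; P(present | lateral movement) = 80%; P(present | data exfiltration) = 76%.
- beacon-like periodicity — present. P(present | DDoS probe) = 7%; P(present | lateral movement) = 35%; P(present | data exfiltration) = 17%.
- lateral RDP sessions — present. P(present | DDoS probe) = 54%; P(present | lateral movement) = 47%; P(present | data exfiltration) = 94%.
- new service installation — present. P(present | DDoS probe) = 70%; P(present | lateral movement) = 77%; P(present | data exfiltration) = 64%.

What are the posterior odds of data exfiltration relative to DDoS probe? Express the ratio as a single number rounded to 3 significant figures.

Posterior odds equal prior odds times the likelihood ratio; only the two competing hypotheses matter.
  data exfiltration: 0.477 × 0.76 × 0.17 × 0.94 × 0.64 = 0.037076
  DDoS probe: 0.363 × 0.13 × 0.07 × 0.54 × 0.70 = 0.0012486
Odds(data exfiltration : DDoS probe) = 0.037076 / 0.0012486 ≈ 29.7.

29.7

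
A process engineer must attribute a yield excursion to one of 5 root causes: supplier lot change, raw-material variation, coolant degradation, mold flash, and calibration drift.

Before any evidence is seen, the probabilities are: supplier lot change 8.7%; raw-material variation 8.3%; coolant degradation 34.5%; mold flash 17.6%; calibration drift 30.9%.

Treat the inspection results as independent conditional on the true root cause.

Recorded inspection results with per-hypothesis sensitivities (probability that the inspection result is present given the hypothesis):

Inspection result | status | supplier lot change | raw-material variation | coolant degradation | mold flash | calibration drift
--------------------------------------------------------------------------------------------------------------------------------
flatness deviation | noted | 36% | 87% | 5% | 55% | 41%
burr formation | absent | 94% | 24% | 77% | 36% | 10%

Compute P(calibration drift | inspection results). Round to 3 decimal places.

Multiply each prior by the joint likelihood of the inspection result pattern (using 1 − P(present | H) for each absent inspection result):
  supplier lot change: 0.087 × 0.36 × (1 − 0.94) = 0.0018792
  raw-material variation: 0.083 × 0.87 × (1 − 0.24) = 0.05488
  coolant degradation: 0.345 × 0.05 × (1 − 0.77) = 0.0039675
  mold flash: 0.176 × 0.55 × (1 − 0.36) = 0.061952
  calibration drift: 0.309 × 0.41 × (1 − 0.10) = 0.11402
Marginal likelihood of the evidence = 0.2367.
P(calibration drift | evidence) = 0.11402 / 0.2367 ≈ 0.482.

0.482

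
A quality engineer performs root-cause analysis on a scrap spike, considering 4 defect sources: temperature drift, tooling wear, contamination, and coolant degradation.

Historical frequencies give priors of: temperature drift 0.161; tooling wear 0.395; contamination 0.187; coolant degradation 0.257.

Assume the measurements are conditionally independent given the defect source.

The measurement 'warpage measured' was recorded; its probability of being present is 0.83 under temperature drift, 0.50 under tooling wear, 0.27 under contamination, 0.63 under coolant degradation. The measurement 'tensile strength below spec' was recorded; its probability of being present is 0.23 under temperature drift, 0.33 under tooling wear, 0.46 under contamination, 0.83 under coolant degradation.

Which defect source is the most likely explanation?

Multiply each prior by the joint likelihood of the measurement pattern:
  temperature drift: 0.161 × 0.83 × 0.23 = 0.030735
  tooling wear: 0.395 × 0.50 × 0.33 = 0.065175
  contamination: 0.187 × 0.27 × 0.46 = 0.023225
  coolant degradation: 0.257 × 0.63 × 0.83 = 0.13439
Marginal likelihood of the evidence = 0.25352.
P(temperature drift | evidence) ≈ 0.030735 / 0.25352 ≈ 0.121
P(tooling wear | evidence) ≈ 0.065175 / 0.25352 ≈ 0.257
P(contamination | evidence) ≈ 0.023225 / 0.25352 ≈ 0.092
P(coolant degradation | evidence) ≈ 0.13439 / 0.25352 ≈ 0.530
The largest is 0.530, so coolant degradation is most probable.

coolant degradation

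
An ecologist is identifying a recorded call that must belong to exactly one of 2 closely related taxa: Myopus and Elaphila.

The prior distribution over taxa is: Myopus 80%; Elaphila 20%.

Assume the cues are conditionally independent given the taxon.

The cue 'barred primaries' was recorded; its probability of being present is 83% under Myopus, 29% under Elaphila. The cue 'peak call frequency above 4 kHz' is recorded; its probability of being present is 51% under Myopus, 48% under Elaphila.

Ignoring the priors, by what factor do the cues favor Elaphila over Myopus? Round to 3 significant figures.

Take the product of per-cue likelihoods under each hypothesis, then divide.
  Elaphila: 0.29 × 0.48 = 0.1392
  Myopus: 0.83 × 0.51 = 0.4233
Bayes factor = 0.1392 / 0.4233 ≈ 0.329

0.329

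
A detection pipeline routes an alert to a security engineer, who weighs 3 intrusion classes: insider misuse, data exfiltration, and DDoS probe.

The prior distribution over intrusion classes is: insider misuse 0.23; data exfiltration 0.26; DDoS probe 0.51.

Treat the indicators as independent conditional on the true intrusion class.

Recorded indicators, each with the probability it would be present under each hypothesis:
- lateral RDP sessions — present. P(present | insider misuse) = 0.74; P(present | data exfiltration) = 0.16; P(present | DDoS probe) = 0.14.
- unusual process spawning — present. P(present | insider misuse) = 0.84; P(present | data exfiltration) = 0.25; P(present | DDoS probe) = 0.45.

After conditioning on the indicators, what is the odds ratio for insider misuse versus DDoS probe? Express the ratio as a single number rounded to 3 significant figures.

Unnormalized posterior weight (prior times the indicator likelihoods) for each of the two hypotheses:
  insider misuse: 0.23 × 0.74 × 0.84 = 0.14297
  DDoS probe: 0.51 × 0.14 × 0.45 = 0.03213
Posterior odds = 0.14297 / 0.03213 ≈ 4.45.

4.45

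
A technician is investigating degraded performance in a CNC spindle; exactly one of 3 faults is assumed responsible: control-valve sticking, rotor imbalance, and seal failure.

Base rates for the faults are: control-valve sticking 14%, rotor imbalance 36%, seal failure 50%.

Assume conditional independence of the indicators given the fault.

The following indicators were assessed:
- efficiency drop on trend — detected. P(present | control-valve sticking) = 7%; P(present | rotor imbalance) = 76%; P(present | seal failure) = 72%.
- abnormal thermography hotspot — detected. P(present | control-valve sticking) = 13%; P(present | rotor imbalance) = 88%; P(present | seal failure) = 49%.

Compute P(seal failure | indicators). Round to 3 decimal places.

0.422

Multiply each prior by the joint likelihood of the indicator pattern:
  control-valve sticking: 0.14 × 0.07 × 0.13 = 0.001274
  rotor imbalance: 0.36 × 0.76 × 0.88 = 0.24077
  seal failure: 0.50 × 0.72 × 0.49 = 0.1764
The unnormalized weights sum to 0.41844.
P(seal failure | evidence) = 0.1764 / 0.41844 ≈ 0.422.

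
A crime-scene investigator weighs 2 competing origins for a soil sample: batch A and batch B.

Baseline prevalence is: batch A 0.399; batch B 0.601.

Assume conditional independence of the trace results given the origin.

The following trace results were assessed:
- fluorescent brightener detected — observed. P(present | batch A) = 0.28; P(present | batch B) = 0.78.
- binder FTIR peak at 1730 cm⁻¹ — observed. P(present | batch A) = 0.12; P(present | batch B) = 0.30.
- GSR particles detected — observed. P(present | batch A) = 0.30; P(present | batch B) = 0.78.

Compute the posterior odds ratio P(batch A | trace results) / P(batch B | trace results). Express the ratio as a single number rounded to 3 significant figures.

0.0367

Unnormalized posterior weight (prior times the trace result likelihoods) for each of the two hypotheses:
  batch A: 0.399 × 0.28 × 0.12 × 0.30 = 0.0040219
  batch B: 0.601 × 0.78 × 0.30 × 0.78 = 0.10969
Odds(batch A : batch B) = 0.0040219 / 0.10969 ≈ 0.0367.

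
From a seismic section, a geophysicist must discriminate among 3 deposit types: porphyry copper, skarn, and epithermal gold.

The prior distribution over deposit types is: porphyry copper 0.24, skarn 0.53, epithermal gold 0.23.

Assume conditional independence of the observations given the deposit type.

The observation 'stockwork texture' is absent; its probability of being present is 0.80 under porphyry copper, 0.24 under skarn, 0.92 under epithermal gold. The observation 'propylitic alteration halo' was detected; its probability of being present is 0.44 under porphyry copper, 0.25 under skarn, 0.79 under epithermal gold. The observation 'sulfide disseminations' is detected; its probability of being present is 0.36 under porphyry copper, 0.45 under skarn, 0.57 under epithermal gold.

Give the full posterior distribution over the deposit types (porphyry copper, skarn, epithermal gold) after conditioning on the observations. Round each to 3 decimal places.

0.124, 0.740, 0.135

For each hypothesis, the unnormalized posterior weight is prior × product of the observation likelihoods (using 1 − P(present | H) for each absent observation):
  porphyry copper: 0.24 × (1 − 0.80) × 0.44 × 0.36 = 0.0076032
  skarn: 0.53 × (1 − 0.24) × 0.25 × 0.45 = 0.045315
  epithermal gold: 0.23 × (1 − 0.92) × 0.79 × 0.57 = 0.0082855
Marginal likelihood of the evidence = 0.061204.
P(porphyry copper | evidence) = 0.0076032 / 0.061204 ≈ 0.124
P(skarn | evidence) = 0.045315 / 0.061204 ≈ 0.740
P(epithermal gold | evidence) = 0.0082855 / 0.061204 ≈ 0.135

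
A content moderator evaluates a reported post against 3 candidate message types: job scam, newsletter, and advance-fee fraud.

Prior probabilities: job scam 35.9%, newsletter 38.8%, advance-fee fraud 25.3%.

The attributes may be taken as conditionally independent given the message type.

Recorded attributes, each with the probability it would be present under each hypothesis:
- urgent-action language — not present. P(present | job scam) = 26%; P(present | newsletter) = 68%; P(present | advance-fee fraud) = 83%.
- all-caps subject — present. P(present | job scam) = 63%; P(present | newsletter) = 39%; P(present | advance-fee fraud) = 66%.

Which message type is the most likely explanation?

job scam

By Bayes' rule with conditional independence, the unnormalized weight for each hypothesis is prior × ∏ likelihoods (using 1 − P(present | H) for each absent attribute):
  job scam: 0.359 × (1 − 0.26) × 0.63 = 0.16737
  newsletter: 0.388 × (1 − 0.68) × 0.39 = 0.048422
  advance-fee fraud: 0.253 × (1 − 0.83) × 0.66 = 0.028387
The unnormalized weights sum to 0.24417.
P(job scam | evidence) ≈ 0.16737 / 0.24417 ≈ 0.685
P(newsletter | evidence) ≈ 0.048422 / 0.24417 ≈ 0.198
P(advance-fee fraud | evidence) ≈ 0.028387 / 0.24417 ≈ 0.116
The largest is 0.685, so job scam is most probable.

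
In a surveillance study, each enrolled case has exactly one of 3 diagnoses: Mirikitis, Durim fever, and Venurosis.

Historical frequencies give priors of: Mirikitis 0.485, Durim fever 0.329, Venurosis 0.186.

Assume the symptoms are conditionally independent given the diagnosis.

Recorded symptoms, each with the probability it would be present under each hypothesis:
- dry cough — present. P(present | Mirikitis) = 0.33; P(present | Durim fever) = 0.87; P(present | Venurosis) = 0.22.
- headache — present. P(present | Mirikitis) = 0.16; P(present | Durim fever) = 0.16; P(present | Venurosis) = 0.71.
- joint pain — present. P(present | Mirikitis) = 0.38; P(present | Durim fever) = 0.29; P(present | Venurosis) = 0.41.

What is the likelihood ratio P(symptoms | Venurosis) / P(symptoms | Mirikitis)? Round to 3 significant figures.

3.19

Take the product of per-symptom likelihoods under each hypothesis, then divide.
  Venurosis: 0.22 × 0.71 × 0.41 = 0.064042
  Mirikitis: 0.33 × 0.16 × 0.38 = 0.020064
Bayes factor = 0.064042 / 0.020064 ≈ 3.19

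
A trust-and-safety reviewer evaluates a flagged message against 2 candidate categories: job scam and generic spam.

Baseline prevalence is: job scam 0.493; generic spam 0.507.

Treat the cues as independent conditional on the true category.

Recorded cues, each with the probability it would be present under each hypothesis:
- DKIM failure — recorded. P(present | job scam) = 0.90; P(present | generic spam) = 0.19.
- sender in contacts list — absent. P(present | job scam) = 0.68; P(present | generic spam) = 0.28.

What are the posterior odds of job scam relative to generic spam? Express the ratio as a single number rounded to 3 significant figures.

2.05

Posterior odds equal prior odds times the likelihood ratio; only the two competing hypotheses matter (using 1 − P(present | H) for each absent cue).
  job scam: 0.493 × 0.90 × (1 − 0.68) = 0.14198
  generic spam: 0.507 × 0.19 × (1 − 0.28) = 0.069358
Posterior odds = 0.14198 / 0.069358 ≈ 2.05.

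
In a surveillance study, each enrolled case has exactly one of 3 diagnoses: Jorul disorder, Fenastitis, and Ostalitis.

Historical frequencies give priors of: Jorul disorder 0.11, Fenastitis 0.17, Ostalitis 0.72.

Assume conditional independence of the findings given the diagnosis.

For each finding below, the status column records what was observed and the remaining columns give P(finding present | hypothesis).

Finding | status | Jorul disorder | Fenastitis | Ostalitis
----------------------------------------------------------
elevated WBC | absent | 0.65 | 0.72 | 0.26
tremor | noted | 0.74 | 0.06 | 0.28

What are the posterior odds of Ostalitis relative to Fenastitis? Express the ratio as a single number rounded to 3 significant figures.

The normalizing constant cancels in an odds ratio, so compute prior × likelihood for the two hypotheses only (using 1 − P(present | H) for each absent finding):
  Ostalitis: 0.72 × (1 − 0.26) × 0.28 = 0.14918
  Fenastitis: 0.17 × (1 − 0.72) × 0.06 = 0.002856
Posterior odds = 0.14918 / 0.002856 ≈ 52.2.

52.2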